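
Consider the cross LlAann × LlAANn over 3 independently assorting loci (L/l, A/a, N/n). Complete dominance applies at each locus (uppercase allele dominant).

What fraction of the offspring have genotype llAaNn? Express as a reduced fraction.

P(llAaNn) = 1/16

LlAann gametes: LAn×2, Lan×2, lAn×2, lan×2
LlAANn gametes: LAN×2, LAn×2, lAN×2, lAn×2
LlAann×LlAANn grid (8·8=64): LLAANn=4 LLAAnn=4 LLAaNn=4 LLAann=4 LlAANn=8 LlAAnn=8 LlAaNn=8 LlAann=8 llAANn=4 llAAnn=4 llAaNn=4 llAann=4
llAaNn hits 4/64; gcd=4; 4÷4/64÷4 = 1/16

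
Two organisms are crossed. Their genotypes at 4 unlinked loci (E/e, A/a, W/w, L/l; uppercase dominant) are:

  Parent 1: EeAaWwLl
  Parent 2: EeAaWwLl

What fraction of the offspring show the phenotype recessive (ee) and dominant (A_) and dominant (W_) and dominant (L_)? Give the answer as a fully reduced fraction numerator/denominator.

P(ee A_ W_ L_) = 27/256

EeAaWwLl gametes: EAWL×1, EAWl×1, EAwL×1, EAwl×1, EaWL×1, EaWl×1, EawL×1, Eawl×1, eAWL×1, eAWl×1, eAwL×1, eAwl×1, eaWL×1, eaWl×1, eawL×1, eawl×1
EeAaWwLl gametes: EAWL×1, EAWl×1, EAwL×1, EAwl×1, EaWL×1, EaWl×1, EawL×1, Eawl×1, eAWL×1, eAWl×1, eAwL×1, eAwl×1, eaWL×1, eaWl×1, eawL×1, eawl×1
EeAaWwLl×EeAaWwLl grid (16·16=256): EEAAWWLL=1 EEAAWWLl=2 EEAAWWll=1 EEAAWwLL=2 EEAAWwLl=4 EEAAWwll=2 EEAAwwLL=1 EEAAwwLl=2 EEAAwwll=1 EEAaWWLL=2 EEAaWWLl=4 EEAaWWll=2 EEAaWwLL=4 EEAaWwLl=8 EEAaWwll=4 EEAawwLL=2 EEAawwLl=4 EEAawwll=2 EEaaWWLL=1 EEaaWWLl=2 EEaaWWll=1 EEaaWwLL=2 EEaaWwLl=4 EEaaWwll=2 EEaawwLL=1 EEaawwLl=2 EEaawwll=1 EeAAWWLL=2 EeAAWWLl=4 EeAAWWll=2 EeAAWwLL=4 EeAAWwLl=8 EeAAWwll=4 EeAAwwLL=2 EeAAwwLl=4 EeAAwwll=2 EeAaWWLL=4 EeAaWWLl=8 EeAaWWll=4 EeAaWwLL=8 EeAaWwLl=16 EeAaWwll=8 EeAawwLL=4 EeAawwLl=8 EeAawwll=4 EeaaWWLL=2 EeaaWWLl=4 EeaaWWll=2 EeaaWwLL=4 EeaaWwLl=8 EeaaWwll=4 EeaawwLL=2 EeaawwLl=4 Eeaawwll=2 eeAAWWLL=1 eeAAWWLl=2 eeAAWWll=1 eeAAWwLL=2 eeAAWwLl=4 eeAAWwll=2 eeAAwwLL=1 eeAAwwLl=2 eeAAwwll=1 eeAaWWLL=2 eeAaWWLl=4 eeAaWWll=2 eeAaWwLL=4 eeAaWwLl=8 eeAaWwll=4 eeAawwLL=2 eeAawwLl=4 eeAawwll=2 eeaaWWLL=1 eeaaWWLl=2 eeaaWWll=1 eeaaWwLL=2 eeaaWwLl=4 eeaaWwll=2 eeaawwLL=1 eeaawwLl=2 eeaawwll=1
ee A_ W_ L_ hits 27/256; gcd=1; 27÷1/256÷1 = 27/256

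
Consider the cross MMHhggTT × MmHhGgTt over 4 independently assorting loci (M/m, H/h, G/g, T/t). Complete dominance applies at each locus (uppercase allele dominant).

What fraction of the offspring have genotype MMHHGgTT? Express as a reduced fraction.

P(MMHHGgTT) = 1/32

MMHhggTT gametes: MHgT×8, MhgT×8
MmHhGgTt gametes: MHGT×1, MHGt×1, MHgT×1, MHgt×1, MhGT×1, MhGt×1, MhgT×1, Mhgt×1, mHGT×1, mHGt×1, mHgT×1, mHgt×1, mhGT×1, mhGt×1, mhgT×1, mhgt×1
MMHhggTT×MmHhGgTt grid (16·16=256): MMHHGgTT=8 MMHHGgTt=8 MMHHggTT=8 MMHHggTt=8 MMHhGgTT=16 MMHhGgTt=16 MMHhggTT=16 MMHhggTt=16 MMhhGgTT=8 MMhhGgTt=8 MMhhggTT=8 MMhhggTt=8 MmHHGgTT=8 MmHHGgTt=8 MmHHggTT=8 MmHHggTt=8 MmHhGgTT=16 MmHhGgTt=16 MmHhggTT=16 MmHhggTt=16 MmhhGgTT=8 MmhhGgTt=8 MmhhggTT=8 MmhhggTt=8
MMHHGgTT hits 8/256; gcd=8; 8÷8/256÷8 = 1/32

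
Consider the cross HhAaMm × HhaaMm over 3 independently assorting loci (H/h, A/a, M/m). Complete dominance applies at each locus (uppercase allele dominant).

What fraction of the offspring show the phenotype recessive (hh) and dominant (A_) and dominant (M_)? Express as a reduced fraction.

P(hh A_ M_) = 3/32

HhAaMm gametes: HAM×1, HAm×1, HaM×1, Ham×1, hAM×1, hAm×1, haM×1, ham×1
HhaaMm gametes: HaM×2, Ham×2, haM×2, ham×2
HhAaMm×HhaaMm grid (8·8=64): HHAaMM=2 HHAaMm=4 HHAamm=2 HHaaMM=2 HHaaMm=4 HHaamm=2 HhAaMM=4 HhAaMm=8 HhAamm=4 HhaaMM=4 HhaaMm=8 Hhaamm=4 hhAaMM=2 hhAaMm=4 hhAamm=2 hhaaMM=2 hhaaMm=4 hhaamm=2
hh A_ M_ hits 6/64; gcd=2; 6÷2/64÷2 = 3/32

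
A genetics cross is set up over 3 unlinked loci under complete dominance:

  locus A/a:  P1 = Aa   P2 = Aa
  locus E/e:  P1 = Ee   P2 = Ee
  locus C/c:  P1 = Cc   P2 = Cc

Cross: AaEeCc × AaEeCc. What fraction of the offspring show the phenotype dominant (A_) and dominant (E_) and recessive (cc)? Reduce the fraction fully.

AaEeCc gametes: AEC×1, AEc×1, AeC×1, Aec×1, aEC×1, aEc×1, aeC×1, aec×1
AaEeCc gametes: AEC×1, AEc×1, AeC×1, Aec×1, aEC×1, aEc×1, aeC×1, aec×1
AaEeCc×AaEeCc grid (8·8=64): AAEECC=1 AAEECc=2 AAEEcc=1 AAEeCC=2 AAEeCc=4 AAEecc=2 AAeeCC=1 AAeeCc=2 AAeecc=1 AaEECC=2 AaEECc=4 AaEEcc=2 AaEeCC=4 AaEeCc=8 AaEecc=4 AaeeCC=2 AaeeCc=4 Aaeecc=2 aaEECC=1 aaEECc=2 aaEEcc=1 aaEeCC=2 aaEeCc=4 aaEecc=2 aaeeCC=1 aaeeCc=2 aaeecc=1
A_ E_ cc hits 9/64; gcd=1; 9÷1/64÷1 = 9/64

P(A_ E_ cc) = 9/64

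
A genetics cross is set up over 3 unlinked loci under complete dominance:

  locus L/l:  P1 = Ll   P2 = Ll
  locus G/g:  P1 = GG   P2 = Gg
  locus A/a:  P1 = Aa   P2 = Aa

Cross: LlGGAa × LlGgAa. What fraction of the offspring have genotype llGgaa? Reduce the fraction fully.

P(llGgaa) = 1/32

LlGGAa gametes: LGA×2, LGa×2, lGA×2, lGa×2
LlGgAa gametes: LGA×1, LGa×1, LgA×1, Lga×1, lGA×1, lGa×1, lgA×1, lga×1
LlGGAa×LlGgAa grid (8·8=64): LLGGAA=2 LLGGAa=4 LLGGaa=2 LLGgAA=2 LLGgAa=4 LLGgaa=2 LlGGAA=4 LlGGAa=8 LlGGaa=4 LlGgAA=4 LlGgAa=8 LlGgaa=4 llGGAA=2 llGGAa=4 llGGaa=2 llGgAA=2 llGgAa=4 llGgaa=2
llGgaa hits 2/64; gcd=2; 2÷2/64÷2 = 1/32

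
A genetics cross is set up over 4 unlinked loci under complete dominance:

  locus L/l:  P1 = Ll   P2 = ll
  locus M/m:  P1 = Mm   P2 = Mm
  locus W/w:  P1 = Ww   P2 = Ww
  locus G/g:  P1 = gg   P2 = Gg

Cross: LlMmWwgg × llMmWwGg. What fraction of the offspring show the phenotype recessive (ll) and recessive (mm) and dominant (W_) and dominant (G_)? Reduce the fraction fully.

P(ll mm W_ G_) = 3/64

LlMmWwgg gametes: LMWg×2, LMwg×2, LmWg×2, Lmwg×2, lMWg×2, lMwg×2, lmWg×2, lmwg×2
llMmWwGg gametes: lMWG×2, lMWg×2, lMwG×2, lMwg×2, lmWG×2, lmWg×2, lmwG×2, lmwg×2
LlMmWwgg×llMmWwGg grid (16·16=256): LlMMWWGg=4 LlMMWWgg=4 LlMMWwGg=8 LlMMWwgg=8 LlMMwwGg=4 LlMMwwgg=4 LlMmWWGg=8 LlMmWWgg=8 LlMmWwGg=16 LlMmWwgg=16 LlMmwwGg=8 LlMmwwgg=8 LlmmWWGg=4 LlmmWWgg=4 LlmmWwGg=8 LlmmWwgg=8 LlmmwwGg=4 Llmmwwgg=4 llMMWWGg=4 llMMWWgg=4 llMMWwGg=8 llMMWwgg=8 llMMwwGg=4 llMMwwgg=4 llMmWWGg=8 llMmWWgg=8 llMmWwGg=16 llMmWwgg=16 llMmwwGg=8 llMmwwgg=8 llmmWWGg=4 llmmWWgg=4 llmmWwGg=8 llmmWwgg=8 llmmwwGg=4 llmmwwgg=4
ll mm W_ G_ hits 12/256; gcd=4; 12÷4/256÷4 = 3/64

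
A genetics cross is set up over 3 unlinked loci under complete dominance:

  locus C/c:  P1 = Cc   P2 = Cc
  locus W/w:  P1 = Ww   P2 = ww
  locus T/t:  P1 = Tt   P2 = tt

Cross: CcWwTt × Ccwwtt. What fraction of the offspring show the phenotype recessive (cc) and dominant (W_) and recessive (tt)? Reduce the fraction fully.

P(cc W_ tt) = 1/16

CcWwTt gametes: CWT×1, CWt×1, CwT×1, Cwt×1, cWT×1, cWt×1, cwT×1, cwt×1
Ccwwtt gametes: Cwt×4, cwt×4
CcWwTt×Ccwwtt grid (8·8=64): CCWwTt=4 CCWwtt=4 CCwwTt=4 CCwwtt=4 CcWwTt=8 CcWwtt=8 CcwwTt=8 Ccwwtt=8 ccWwTt=4 ccWwtt=4 ccwwTt=4 ccwwtt=4
cc W_ tt hits 4/64; gcd=4; 4÷4/64÷4 = 1/16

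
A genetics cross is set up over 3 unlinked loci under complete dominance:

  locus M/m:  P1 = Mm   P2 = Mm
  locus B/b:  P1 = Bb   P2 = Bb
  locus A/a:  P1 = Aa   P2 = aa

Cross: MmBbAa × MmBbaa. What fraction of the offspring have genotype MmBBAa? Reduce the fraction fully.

MmBbAa gametes: MBA×1, MBa×1, MbA×1, Mba×1, mBA×1, mBa×1, mbA×1, mba×1
MmBbaa gametes: MBa×2, Mba×2, mBa×2, mba×2
MmBbAa×MmBbaa grid (8·8=64): MMBBAa=2 MMBBaa=2 MMBbAa=4 MMBbaa=4 MMbbAa=2 MMbbaa=2 MmBBAa=4 MmBBaa=4 MmBbAa=8 MmBbaa=8 MmbbAa=4 Mmbbaa=4 mmBBAa=2 mmBBaa=2 mmBbAa=4 mmBbaa=4 mmbbAa=2 mmbbaa=2
MmBBAa hits 4/64; gcd=4; 4÷4/64÷4 = 1/16

P(MmBBAa) = 1/16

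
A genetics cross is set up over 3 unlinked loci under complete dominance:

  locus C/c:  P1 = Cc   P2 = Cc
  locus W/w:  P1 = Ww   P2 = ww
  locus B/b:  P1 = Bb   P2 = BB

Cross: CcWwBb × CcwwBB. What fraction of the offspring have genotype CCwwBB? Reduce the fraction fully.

CcWwBb gametes: CWB×1, CWb×1, CwB×1, Cwb×1, cWB×1, cWb×1, cwB×1, cwb×1
CcwwBB gametes: CwB×4, cwB×4
CcWwBb×CcwwBB grid (8·8=64): CCWwBB=4 CCWwBb=4 CCwwBB=4 CCwwBb=4 CcWwBB=8 CcWwBb=8 CcwwBB=8 CcwwBb=8 ccWwBB=4 ccWwBb=4 ccwwBB=4 ccwwBb=4
CCwwBB hits 4/64; gcd=4; 4÷4/64÷4 = 1/16

P(CCwwBB) = 1/16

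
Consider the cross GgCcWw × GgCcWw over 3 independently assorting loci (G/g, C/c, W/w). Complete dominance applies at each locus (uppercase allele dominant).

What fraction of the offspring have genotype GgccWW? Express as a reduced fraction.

P(GgccWW) = 1/32

GgCcWw gametes: GCW×1, GCw×1, GcW×1, Gcw×1, gCW×1, gCw×1, gcW×1, gcw×1
GgCcWw gametes: GCW×1, GCw×1, GcW×1, Gcw×1, gCW×1, gCw×1, gcW×1, gcw×1
GgCcWw×GgCcWw grid (8·8=64): GGCCWW=1 GGCCWw=2 GGCCww=1 GGCcWW=2 GGCcWw=4 GGCcww=2 GGccWW=1 GGccWw=2 GGccww=1 GgCCWW=2 GgCCWw=4 GgCCww=2 GgCcWW=4 GgCcWw=8 GgCcww=4 GgccWW=2 GgccWw=4 Ggccww=2 ggCCWW=1 ggCCWw=2 ggCCww=1 ggCcWW=2 ggCcWw=4 ggCcww=2 ggccWW=1 ggccWw=2 ggccww=1
GgccWW hits 2/64; gcd=2; 2÷2/64÷2 = 1/32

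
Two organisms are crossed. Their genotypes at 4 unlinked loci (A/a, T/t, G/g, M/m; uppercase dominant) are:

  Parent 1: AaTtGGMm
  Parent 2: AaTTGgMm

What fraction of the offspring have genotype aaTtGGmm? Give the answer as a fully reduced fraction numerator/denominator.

AaTtGGMm gametes: ATGM×2, ATGm×2, AtGM×2, AtGm×2, aTGM×2, aTGm×2, atGM×2, atGm×2
AaTTGgMm gametes: ATGM×2, ATGm×2, ATgM×2, ATgm×2, aTGM×2, aTGm×2, aTgM×2, aTgm×2
AaTtGGMm×AaTTGgMm grid (16·16=256): AATTGGMM=4 AATTGGMm=8 AATTGGmm=4 AATTGgMM=4 AATTGgMm=8 AATTGgmm=4 AATtGGMM=4 AATtGGMm=8 AATtGGmm=4 AATtGgMM=4 AATtGgMm=8 AATtGgmm=4 AaTTGGMM=8 AaTTGGMm=16 AaTTGGmm=8 AaTTGgMM=8 AaTTGgMm=16 AaTTGgmm=8 AaTtGGMM=8 AaTtGGMm=16 AaTtGGmm=8 AaTtGgMM=8 AaTtGgMm=16 AaTtGgmm=8 aaTTGGMM=4 aaTTGGMm=8 aaTTGGmm=4 aaTTGgMM=4 aaTTGgMm=8 aaTTGgmm=4 aaTtGGMM=4 aaTtGGMm=8 aaTtGGmm=4 aaTtGgMM=4 aaTtGgMm=8 aaTtGgmm=4
aaTtGGmm hits 4/256; gcd=4; 4÷4/256÷4 = 1/64

P(aaTtGGmm) = 1/64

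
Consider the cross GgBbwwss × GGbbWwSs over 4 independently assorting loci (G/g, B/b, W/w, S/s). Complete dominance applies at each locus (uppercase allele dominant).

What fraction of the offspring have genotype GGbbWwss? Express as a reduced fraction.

P(GGbbWwss) = 1/16

GgBbwwss gametes: GBws×4, Gbws×4, gBws×4, gbws×4
GGbbWwSs gametes: GbWS×4, GbWs×4, GbwS×4, Gbws×4
GgBbwwss×GGbbWwSs grid (16·16=256): GGBbWwSs=16 GGBbWwss=16 GGBbwwSs=16 GGBbwwss=16 GGbbWwSs=16 GGbbWwss=16 GGbbwwSs=16 GGbbwwss=16 GgBbWwSs=16 GgBbWwss=16 GgBbwwSs=16 GgBbwwss=16 GgbbWwSs=16 GgbbWwss=16 GgbbwwSs=16 Ggbbwwss=16
GGbbWwss hits 16/256; gcd=16; 16÷16/256÷16 = 1/16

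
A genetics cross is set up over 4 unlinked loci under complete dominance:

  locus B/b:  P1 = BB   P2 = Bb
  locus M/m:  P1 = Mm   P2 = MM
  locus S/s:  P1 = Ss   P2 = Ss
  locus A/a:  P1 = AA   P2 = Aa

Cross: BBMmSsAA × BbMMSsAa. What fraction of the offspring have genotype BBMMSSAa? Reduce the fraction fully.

BBMmSsAA gametes: BMSA×4, BMsA×4, BmSA×4, BmsA×4
BbMMSsAa gametes: BMSA×2, BMSa×2, BMsA×2, BMsa×2, bMSA×2, bMSa×2, bMsA×2, bMsa×2
BBMmSsAA×BbMMSsAa grid (16·16=256): BBMMSSAA=8 BBMMSSAa=8 BBMMSsAA=16 BBMMSsAa=16 BBMMssAA=8 BBMMssAa=8 BBMmSSAA=8 BBMmSSAa=8 BBMmSsAA=16 BBMmSsAa=16 BBMmssAA=8 BBMmssAa=8 BbMMSSAA=8 BbMMSSAa=8 BbMMSsAA=16 BbMMSsAa=16 BbMMssAA=8 BbMMssAa=8 BbMmSSAA=8 BbMmSSAa=8 BbMmSsAA=16 BbMmSsAa=16 BbMmssAA=8 BbMmssAa=8
BBMMSSAa hits 8/256; gcd=8; 8÷8/256÷8 = 1/32

P(BBMMSSAa) = 1/32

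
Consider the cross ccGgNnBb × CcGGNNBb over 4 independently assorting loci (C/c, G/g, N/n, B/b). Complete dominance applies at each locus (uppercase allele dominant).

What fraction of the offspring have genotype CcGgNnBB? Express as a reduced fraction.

P(CcGgNnBB) = 1/32

ccGgNnBb gametes: cGNB×2, cGNb×2, cGnB×2, cGnb×2, cgNB×2, cgNb×2, cgnB×2, cgnb×2
CcGGNNBb gametes: CGNB×4, CGNb×4, cGNB×4, cGNb×4
ccGgNnBb×CcGGNNBb grid (16·16=256): CcGGNNBB=8 CcGGNNBb=16 CcGGNNbb=8 CcGGNnBB=8 CcGGNnBb=16 CcGGNnbb=8 CcGgNNBB=8 CcGgNNBb=16 CcGgNNbb=8 CcGgNnBB=8 CcGgNnBb=16 CcGgNnbb=8 ccGGNNBB=8 ccGGNNBb=16 ccGGNNbb=8 ccGGNnBB=8 ccGGNnBb=16 ccGGNnbb=8 ccGgNNBB=8 ccGgNNBb=16 ccGgNNbb=8 ccGgNnBB=8 ccGgNnBb=16 ccGgNnbb=8
CcGgNnBB hits 8/256; gcd=8; 8÷8/256÷8 = 1/32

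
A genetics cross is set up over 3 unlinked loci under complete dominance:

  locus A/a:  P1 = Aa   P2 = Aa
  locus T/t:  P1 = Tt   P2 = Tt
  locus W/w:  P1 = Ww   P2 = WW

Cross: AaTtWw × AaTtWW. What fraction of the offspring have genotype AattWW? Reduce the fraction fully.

AaTtWw gametes: ATW×1, ATw×1, AtW×1, Atw×1, aTW×1, aTw×1, atW×1, atw×1
AaTtWW gametes: ATW×2, AtW×2, aTW×2, atW×2
AaTtWw×AaTtWW grid (8·8=64): AATTWW=2 AATTWw=2 AATtWW=4 AATtWw=4 AAttWW=2 AAttWw=2 AaTTWW=4 AaTTWw=4 AaTtWW=8 AaTtWw=8 AattWW=4 AattWw=4 aaTTWW=2 aaTTWw=2 aaTtWW=4 aaTtWw=4 aattWW=2 aattWw=2
AattWW hits 4/64; gcd=4; 4÷4/64÷4 = 1/16

P(AattWW) = 1/16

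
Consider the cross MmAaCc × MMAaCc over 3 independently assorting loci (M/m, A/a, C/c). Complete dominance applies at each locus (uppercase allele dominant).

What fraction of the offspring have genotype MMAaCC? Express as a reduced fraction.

P(MMAaCC) = 1/16

MmAaCc gametes: MAC×1, MAc×1, MaC×1, Mac×1, mAC×1, mAc×1, maC×1, mac×1
MMAaCc gametes: MAC×2, MAc×2, MaC×2, Mac×2
MmAaCc×MMAaCc grid (8·8=64): MMAACC=2 MMAACc=4 MMAAcc=2 MMAaCC=4 MMAaCc=8 MMAacc=4 MMaaCC=2 MMaaCc=4 MMaacc=2 MmAACC=2 MmAACc=4 MmAAcc=2 MmAaCC=4 MmAaCc=8 MmAacc=4 MmaaCC=2 MmaaCc=4 Mmaacc=2
MMAaCC hits 4/64; gcd=4; 4÷4/64÷4 = 1/16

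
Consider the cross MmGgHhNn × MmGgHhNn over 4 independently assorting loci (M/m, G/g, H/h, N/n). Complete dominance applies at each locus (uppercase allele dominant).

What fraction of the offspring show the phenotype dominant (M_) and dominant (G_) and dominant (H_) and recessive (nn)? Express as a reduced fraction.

P(M_ G_ H_ nn) = 27/256

MmGgHhNn gametes: MGHN×1, MGHn×1, MGhN×1, MGhn×1, MgHN×1, MgHn×1, MghN×1, Mghn×1, mGHN×1, mGHn×1, mGhN×1, mGhn×1, mgHN×1, mgHn×1, mghN×1, mghn×1
MmGgHhNn gametes: MGHN×1, MGHn×1, MGhN×1, MGhn×1, MgHN×1, MgHn×1, MghN×1, Mghn×1, mGHN×1, mGHn×1, mGhN×1, mGhn×1, mgHN×1, mgHn×1, mghN×1, mghn×1
MmGgHhNn×MmGgHhNn grid (16·16=256): MMGGHHNN=1 MMGGHHNn=2 MMGGHHnn=1 MMGGHhNN=2 MMGGHhNn=4 MMGGHhnn=2 MMGGhhNN=1 MMGGhhNn=2 MMGGhhnn=1 MMGgHHNN=2 MMGgHHNn=4 MMGgHHnn=2 MMGgHhNN=4 MMGgHhNn=8 MMGgHhnn=4 MMGghhNN=2 MMGghhNn=4 MMGghhnn=2 MMggHHNN=1 MMggHHNn=2 MMggHHnn=1 MMggHhNN=2 MMggHhNn=4 MMggHhnn=2 MMgghhNN=1 MMgghhNn=2 MMgghhnn=1 MmGGHHNN=2 MmGGHHNn=4 MmGGHHnn=2 MmGGHhNN=4 MmGGHhNn=8 MmGGHhnn=4 MmGGhhNN=2 MmGGhhNn=4 MmGGhhnn=2 MmGgHHNN=4 MmGgHHNn=8 MmGgHHnn=4 MmGgHhNN=8 MmGgHhNn=16 MmGgHhnn=8 MmGghhNN=4 MmGghhNn=8 MmGghhnn=4 MmggHHNN=2 MmggHHNn=4 MmggHHnn=2 MmggHhNN=4 MmggHhNn=8 MmggHhnn=4 MmgghhNN=2 MmgghhNn=4 Mmgghhnn=2 mmGGHHNN=1 mmGGHHNn=2 mmGGHHnn=1 mmGGHhNN=2 mmGGHhNn=4 mmGGHhnn=2 mmGGhhNN=1 mmGGhhNn=2 mmGGhhnn=1 mmGgHHNN=2 mmGgHHNn=4 mmGgHHnn=2 mmGgHhNN=4 mmGgHhNn=8 mmGgHhnn=4 mmGghhNN=2 mmGghhNn=4 mmGghhnn=2 mmggHHNN=1 mmggHHNn=2 mmggHHnn=1 mmggHhNN=2 mmggHhNn=4 mmggHhnn=2 mmgghhNN=1 mmgghhNn=2 mmgghhnn=1
M_ G_ H_ nn hits 27/256; gcd=1; 27÷1/256÷1 = 27/256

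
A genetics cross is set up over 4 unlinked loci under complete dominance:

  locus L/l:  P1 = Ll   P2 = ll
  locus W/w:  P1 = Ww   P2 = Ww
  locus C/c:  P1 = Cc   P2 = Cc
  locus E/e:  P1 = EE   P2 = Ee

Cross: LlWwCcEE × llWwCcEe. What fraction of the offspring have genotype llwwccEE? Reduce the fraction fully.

P(llwwccEE) = 1/64

LlWwCcEE gametes: LWCE×2, LWcE×2, LwCE×2, LwcE×2, lWCE×2, lWcE×2, lwCE×2, lwcE×2
llWwCcEe gametes: lWCE×2, lWCe×2, lWcE×2, lWce×2, lwCE×2, lwCe×2, lwcE×2, lwce×2
LlWwCcEE×llWwCcEe grid (16·16=256): LlWWCCEE=4 LlWWCCEe=4 LlWWCcEE=8 LlWWCcEe=8 LlWWccEE=4 LlWWccEe=4 LlWwCCEE=8 LlWwCCEe=8 LlWwCcEE=16 LlWwCcEe=16 LlWwccEE=8 LlWwccEe=8 LlwwCCEE=4 LlwwCCEe=4 LlwwCcEE=8 LlwwCcEe=8 LlwwccEE=4 LlwwccEe=4 llWWCCEE=4 llWWCCEe=4 llWWCcEE=8 llWWCcEe=8 llWWccEE=4 llWWccEe=4 llWwCCEE=8 llWwCCEe=8 llWwCcEE=16 llWwCcEe=16 llWwccEE=8 llWwccEe=8 llwwCCEE=4 llwwCCEe=4 llwwCcEE=8 llwwCcEe=8 llwwccEE=4 llwwccEe=4
llwwccEE hits 4/256; gcd=4; 4÷4/256÷4 = 1/64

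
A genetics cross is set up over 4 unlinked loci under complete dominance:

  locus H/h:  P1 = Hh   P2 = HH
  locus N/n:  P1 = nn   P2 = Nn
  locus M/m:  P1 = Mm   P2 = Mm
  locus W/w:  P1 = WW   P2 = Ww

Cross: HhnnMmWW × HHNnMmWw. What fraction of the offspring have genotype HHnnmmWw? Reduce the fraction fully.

P(HHnnmmWw) = 1/32

HhnnMmWW gametes: HnMW×4, HnmW×4, hnMW×4, hnmW×4
HHNnMmWw gametes: HNMW×2, HNMw×2, HNmW×2, HNmw×2, HnMW×2, HnMw×2, HnmW×2, Hnmw×2
HhnnMmWW×HHNnMmWw grid (16·16=256): HHNnMMWW=8 HHNnMMWw=8 HHNnMmWW=16 HHNnMmWw=16 HHNnmmWW=8 HHNnmmWw=8 HHnnMMWW=8 HHnnMMWw=8 HHnnMmWW=16 HHnnMmWw=16 HHnnmmWW=8 HHnnmmWw=8 HhNnMMWW=8 HhNnMMWw=8 HhNnMmWW=16 HhNnMmWw=16 HhNnmmWW=8 HhNnmmWw=8 HhnnMMWW=8 HhnnMMWw=8 HhnnMmWW=16 HhnnMmWw=16 HhnnmmWW=8 HhnnmmWw=8
HHnnmmWw hits 8/256; gcd=8; 8÷8/256÷8 = 1/32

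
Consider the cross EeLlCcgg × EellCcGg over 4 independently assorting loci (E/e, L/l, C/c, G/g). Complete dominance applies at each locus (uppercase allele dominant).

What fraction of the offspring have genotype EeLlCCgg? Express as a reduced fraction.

EeLlCcgg gametes: ELCg×2, ELcg×2, ElCg×2, Elcg×2, eLCg×2, eLcg×2, elCg×2, elcg×2
EellCcGg gametes: ElCG×2, ElCg×2, ElcG×2, Elcg×2, elCG×2, elCg×2, elcG×2, elcg×2
EeLlCcgg×EellCcGg grid (16·16=256): EELlCCGg=4 EELlCCgg=4 EELlCcGg=8 EELlCcgg=8 EELlccGg=4 EELlccgg=4 EEllCCGg=4 EEllCCgg=4 EEllCcGg=8 EEllCcgg=8 EEllccGg=4 EEllccgg=4 EeLlCCGg=8 EeLlCCgg=8 EeLlCcGg=16 EeLlCcgg=16 EeLlccGg=8 EeLlccgg=8 EellCCGg=8 EellCCgg=8 EellCcGg=16 EellCcgg=16 EellccGg=8 Eellccgg=8 eeLlCCGg=4 eeLlCCgg=4 eeLlCcGg=8 eeLlCcgg=8 eeLlccGg=4 eeLlccgg=4 eellCCGg=4 eellCCgg=4 eellCcGg=8 eellCcgg=8 eellccGg=4 eellccgg=4
EeLlCCgg hits 8/256; gcd=8; 8÷8/256÷8 = 1/32

P(EeLlCCgg) = 1/32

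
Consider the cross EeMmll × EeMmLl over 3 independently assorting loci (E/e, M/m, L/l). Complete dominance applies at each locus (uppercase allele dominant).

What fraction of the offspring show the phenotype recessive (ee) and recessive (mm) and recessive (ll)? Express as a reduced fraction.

P(ee mm ll) = 1/32

EeMmll gametes: EMl×2, Eml×2, eMl×2, eml×2
EeMmLl gametes: EML×1, EMl×1, EmL×1, Eml×1, eML×1, eMl×1, emL×1, eml×1
EeMmll×EeMmLl grid (8·8=64): EEMMLl=2 EEMMll=2 EEMmLl=4 EEMmll=4 EEmmLl=2 EEmmll=2 EeMMLl=4 EeMMll=4 EeMmLl=8 EeMmll=8 EemmLl=4 Eemmll=4 eeMMLl=2 eeMMll=2 eeMmLl=4 eeMmll=4 eemmLl=2 eemmll=2
ee mm ll hits 2/64; gcd=2; 2÷2/64÷2 = 1/32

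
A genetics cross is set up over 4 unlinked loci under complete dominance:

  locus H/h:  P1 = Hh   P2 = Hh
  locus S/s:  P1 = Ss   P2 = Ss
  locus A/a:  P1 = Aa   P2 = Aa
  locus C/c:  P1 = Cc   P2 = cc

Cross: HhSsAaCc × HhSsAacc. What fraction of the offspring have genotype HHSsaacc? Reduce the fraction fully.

HhSsAaCc gametes: HSAC×1, HSAc×1, HSaC×1, HSac×1, HsAC×1, HsAc×1, HsaC×1, Hsac×1, hSAC×1, hSAc×1, hSaC×1, hSac×1, hsAC×1, hsAc×1, hsaC×1, hsac×1
HhSsAacc gametes: HSAc×2, HSac×2, HsAc×2, Hsac×2, hSAc×2, hSac×2, hsAc×2, hsac×2
HhSsAaCc×HhSsAacc grid (16·16=256): HHSSAACc=2 HHSSAAcc=2 HHSSAaCc=4 HHSSAacc=4 HHSSaaCc=2 HHSSaacc=2 HHSsAACc=4 HHSsAAcc=4 HHSsAaCc=8 HHSsAacc=8 HHSsaaCc=4 HHSsaacc=4 HHssAACc=2 HHssAAcc=2 HHssAaCc=4 HHssAacc=4 HHssaaCc=2 HHssaacc=2 HhSSAACc=4 HhSSAAcc=4 HhSSAaCc=8 HhSSAacc=8 HhSSaaCc=4 HhSSaacc=4 HhSsAACc=8 HhSsAAcc=8 HhSsAaCc=16 HhSsAacc=16 HhSsaaCc=8 HhSsaacc=8 HhssAACc=4 HhssAAcc=4 HhssAaCc=8 HhssAacc=8 HhssaaCc=4 Hhssaacc=4 hhSSAACc=2 hhSSAAcc=2 hhSSAaCc=4 hhSSAacc=4 hhSSaaCc=2 hhSSaacc=2 hhSsAACc=4 hhSsAAcc=4 hhSsAaCc=8 hhSsAacc=8 hhSsaaCc=4 hhSsaacc=4 hhssAACc=2 hhssAAcc=2 hhssAaCc=4 hhssAacc=4 hhssaaCc=2 hhssaacc=2
HHSsaacc hits 4/256; gcd=4; 4÷4/256÷4 = 1/64

P(HHSsaacc) = 1/64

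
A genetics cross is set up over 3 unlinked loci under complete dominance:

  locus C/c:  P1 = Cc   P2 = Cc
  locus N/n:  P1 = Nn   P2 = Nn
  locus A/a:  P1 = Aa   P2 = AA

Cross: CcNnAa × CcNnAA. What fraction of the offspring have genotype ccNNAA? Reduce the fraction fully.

P(ccNNAA) = 1/32

CcNnAa gametes: CNA×1, CNa×1, CnA×1, Cna×1, cNA×1, cNa×1, cnA×1, cna×1
CcNnAA gametes: CNA×2, CnA×2, cNA×2, cnA×2
CcNnAa×CcNnAA grid (8·8=64): CCNNAA=2 CCNNAa=2 CCNnAA=4 CCNnAa=4 CCnnAA=2 CCnnAa=2 CcNNAA=4 CcNNAa=4 CcNnAA=8 CcNnAa=8 CcnnAA=4 CcnnAa=4 ccNNAA=2 ccNNAa=2 ccNnAA=4 ccNnAa=4 ccnnAA=2 ccnnAa=2
ccNNAA hits 2/64; gcd=2; 2÷2/64÷2 = 1/32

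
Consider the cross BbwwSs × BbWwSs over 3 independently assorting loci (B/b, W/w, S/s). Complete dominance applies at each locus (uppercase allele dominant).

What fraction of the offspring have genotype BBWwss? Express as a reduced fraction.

BbwwSs gametes: BwS×2, Bws×2, bwS×2, bws×2
BbWwSs gametes: BWS×1, BWs×1, BwS×1, Bws×1, bWS×1, bWs×1, bwS×1, bws×1
BbwwSs×BbWwSs grid (8·8=64): BBWwSS=2 BBWwSs=4 BBWwss=2 BBwwSS=2 BBwwSs=4 BBwwss=2 BbWwSS=4 BbWwSs=8 BbWwss=4 BbwwSS=4 BbwwSs=8 Bbwwss=4 bbWwSS=2 bbWwSs=4 bbWwss=2 bbwwSS=2 bbwwSs=4 bbwwss=2
BBWwss hits 2/64; gcd=2; 2÷2/64÷2 = 1/32

P(BBWwss) = 1/32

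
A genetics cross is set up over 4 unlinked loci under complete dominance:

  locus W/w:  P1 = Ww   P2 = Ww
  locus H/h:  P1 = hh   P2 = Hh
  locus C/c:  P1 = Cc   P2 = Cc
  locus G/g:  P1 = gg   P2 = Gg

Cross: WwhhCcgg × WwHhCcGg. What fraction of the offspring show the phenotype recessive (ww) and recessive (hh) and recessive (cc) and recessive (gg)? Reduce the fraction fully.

WwhhCcgg gametes: WhCg×4, Whcg×4, whCg×4, whcg×4
WwHhCcGg gametes: WHCG×1, WHCg×1, WHcG×1, WHcg×1, WhCG×1, WhCg×1, WhcG×1, Whcg×1, wHCG×1, wHCg×1, wHcG×1, wHcg×1, whCG×1, whCg×1, whcG×1, whcg×1
WwhhCcgg×WwHhCcGg grid (16·16=256): WWHhCCGg=4 WWHhCCgg=4 WWHhCcGg=8 WWHhCcgg=8 WWHhccGg=4 WWHhccgg=4 WWhhCCGg=4 WWhhCCgg=4 WWhhCcGg=8 WWhhCcgg=8 WWhhccGg=4 WWhhccgg=4 WwHhCCGg=8 WwHhCCgg=8 WwHhCcGg=16 WwHhCcgg=16 WwHhccGg=8 WwHhccgg=8 WwhhCCGg=8 WwhhCCgg=8 WwhhCcGg=16 WwhhCcgg=16 WwhhccGg=8 Wwhhccgg=8 wwHhCCGg=4 wwHhCCgg=4 wwHhCcGg=8 wwHhCcgg=8 wwHhccGg=4 wwHhccgg=4 wwhhCCGg=4 wwhhCCgg=4 wwhhCcGg=8 wwhhCcgg=8 wwhhccGg=4 wwhhccgg=4
ww hh cc gg hits 4/256; gcd=4; 4÷4/256÷4 = 1/64

P(ww hh cc gg) = 1/64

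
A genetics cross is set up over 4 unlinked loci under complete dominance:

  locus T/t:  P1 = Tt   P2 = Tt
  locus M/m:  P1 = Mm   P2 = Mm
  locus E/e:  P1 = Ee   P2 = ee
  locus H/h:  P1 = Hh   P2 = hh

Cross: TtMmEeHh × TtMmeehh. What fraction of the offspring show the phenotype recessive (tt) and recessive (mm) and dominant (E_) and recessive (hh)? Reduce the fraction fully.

TtMmEeHh gametes: TMEH×1, TMEh×1, TMeH×1, TMeh×1, TmEH×1, TmEh×1, TmeH×1, Tmeh×1, tMEH×1, tMEh×1, tMeH×1, tMeh×1, tmEH×1, tmEh×1, tmeH×1, tmeh×1
TtMmeehh gametes: TMeh×4, Tmeh×4, tMeh×4, tmeh×4
TtMmEeHh×TtMmeehh grid (16·16=256): TTMMEeHh=4 TTMMEehh=4 TTMMeeHh=4 TTMMeehh=4 TTMmEeHh=8 TTMmEehh=8 TTMmeeHh=8 TTMmeehh=8 TTmmEeHh=4 TTmmEehh=4 TTmmeeHh=4 TTmmeehh=4 TtMMEeHh=8 TtMMEehh=8 TtMMeeHh=8 TtMMeehh=8 TtMmEeHh=16 TtMmEehh=16 TtMmeeHh=16 TtMmeehh=16 TtmmEeHh=8 TtmmEehh=8 TtmmeeHh=8 Ttmmeehh=8 ttMMEeHh=4 ttMMEehh=4 ttMMeeHh=4 ttMMeehh=4 ttMmEeHh=8 ttMmEehh=8 ttMmeeHh=8 ttMmeehh=8 ttmmEeHh=4 ttmmEehh=4 ttmmeeHh=4 ttmmeehh=4
tt mm E_ hh hits 4/256; gcd=4; 4÷4/256÷4 = 1/64

P(tt mm E_ hh) = 1/64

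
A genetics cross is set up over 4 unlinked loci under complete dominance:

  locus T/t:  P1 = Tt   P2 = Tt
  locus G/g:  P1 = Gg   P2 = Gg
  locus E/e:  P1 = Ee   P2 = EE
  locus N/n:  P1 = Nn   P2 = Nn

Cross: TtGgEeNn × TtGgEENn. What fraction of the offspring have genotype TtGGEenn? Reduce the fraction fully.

TtGgEeNn gametes: TGEN×1, TGEn×1, TGeN×1, TGen×1, TgEN×1, TgEn×1, TgeN×1, Tgen×1, tGEN×1, tGEn×1, tGeN×1, tGen×1, tgEN×1, tgEn×1, tgeN×1, tgen×1
TtGgEENn gametes: TGEN×2, TGEn×2, TgEN×2, TgEn×2, tGEN×2, tGEn×2, tgEN×2, tgEn×2
TtGgEeNn×TtGgEENn grid (16·16=256): TTGGEENN=2 TTGGEENn=4 TTGGEEnn=2 TTGGEeNN=2 TTGGEeNn=4 TTGGEenn=2 TTGgEENN=4 TTGgEENn=8 TTGgEEnn=4 TTGgEeNN=4 TTGgEeNn=8 TTGgEenn=4 TTggEENN=2 TTggEENn=4 TTggEEnn=2 TTggEeNN=2 TTggEeNn=4 TTggEenn=2 TtGGEENN=4 TtGGEENn=8 TtGGEEnn=4 TtGGEeNN=4 TtGGEeNn=8 TtGGEenn=4 TtGgEENN=8 TtGgEENn=16 TtGgEEnn=8 TtGgEeNN=8 TtGgEeNn=16 TtGgEenn=8 TtggEENN=4 TtggEENn=8 TtggEEnn=4 TtggEeNN=4 TtggEeNn=8 TtggEenn=4 ttGGEENN=2 ttGGEENn=4 ttGGEEnn=2 ttGGEeNN=2 ttGGEeNn=4 ttGGEenn=2 ttGgEENN=4 ttGgEENn=8 ttGgEEnn=4 ttGgEeNN=4 ttGgEeNn=8 ttGgEenn=4 ttggEENN=2 ttggEENn=4 ttggEEnn=2 ttggEeNN=2 ttggEeNn=4 ttggEenn=2
TtGGEenn hits 4/256; gcd=4; 4÷4/256÷4 = 1/64

P(TtGGEenn) = 1/64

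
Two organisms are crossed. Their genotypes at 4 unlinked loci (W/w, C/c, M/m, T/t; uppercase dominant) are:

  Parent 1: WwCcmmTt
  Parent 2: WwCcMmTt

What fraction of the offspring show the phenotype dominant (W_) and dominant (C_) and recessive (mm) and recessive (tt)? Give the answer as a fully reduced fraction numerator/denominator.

P(W_ C_ mm tt) = 9/128

WwCcmmTt gametes: WCmT×2, WCmt×2, WcmT×2, Wcmt×2, wCmT×2, wCmt×2, wcmT×2, wcmt×2
WwCcMmTt gametes: WCMT×1, WCMt×1, WCmT×1, WCmt×1, WcMT×1, WcMt×1, WcmT×1, Wcmt×1, wCMT×1, wCMt×1, wCmT×1, wCmt×1, wcMT×1, wcMt×1, wcmT×1, wcmt×1
WwCcmmTt×WwCcMmTt grid (16·16=256): WWCCMmTT=2 WWCCMmTt=4 WWCCMmtt=2 WWCCmmTT=2 WWCCmmTt=4 WWCCmmtt=2 WWCcMmTT=4 WWCcMmTt=8 WWCcMmtt=4 WWCcmmTT=4 WWCcmmTt=8 WWCcmmtt=4 WWccMmTT=2 WWccMmTt=4 WWccMmtt=2 WWccmmTT=2 WWccmmTt=4 WWccmmtt=2 WwCCMmTT=4 WwCCMmTt=8 WwCCMmtt=4 WwCCmmTT=4 WwCCmmTt=8 WwCCmmtt=4 WwCcMmTT=8 WwCcMmTt=16 WwCcMmtt=8 WwCcmmTT=8 WwCcmmTt=16 WwCcmmtt=8 WwccMmTT=4 WwccMmTt=8 WwccMmtt=4 WwccmmTT=4 WwccmmTt=8 Wwccmmtt=4 wwCCMmTT=2 wwCCMmTt=4 wwCCMmtt=2 wwCCmmTT=2 wwCCmmTt=4 wwCCmmtt=2 wwCcMmTT=4 wwCcMmTt=8 wwCcMmtt=4 wwCcmmTT=4 wwCcmmTt=8 wwCcmmtt=4 wwccMmTT=2 wwccMmTt=4 wwccMmtt=2 wwccmmTT=2 wwccmmTt=4 wwccmmtt=2
W_ C_ mm tt hits 18/256; gcd=2; 18÷2/256÷2 = 9/128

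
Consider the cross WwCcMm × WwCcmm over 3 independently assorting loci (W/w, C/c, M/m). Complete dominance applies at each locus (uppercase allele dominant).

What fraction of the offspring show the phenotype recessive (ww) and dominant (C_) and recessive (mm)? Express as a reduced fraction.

WwCcMm gametes: WCM×1, WCm×1, WcM×1, Wcm×1, wCM×1, wCm×1, wcM×1, wcm×1
WwCcmm gametes: WCm×2, Wcm×2, wCm×2, wcm×2
WwCcMm×WwCcmm grid (8·8=64): WWCCMm=2 WWCCmm=2 WWCcMm=4 WWCcmm=4 WWccMm=2 WWccmm=2 WwCCMm=4 WwCCmm=4 WwCcMm=8 WwCcmm=8 WwccMm=4 Wwccmm=4 wwCCMm=2 wwCCmm=2 wwCcMm=4 wwCcmm=4 wwccMm=2 wwccmm=2
ww C_ mm hits 6/64; gcd=2; 6÷2/64÷2 = 3/32

P(ww C_ mm) = 3/32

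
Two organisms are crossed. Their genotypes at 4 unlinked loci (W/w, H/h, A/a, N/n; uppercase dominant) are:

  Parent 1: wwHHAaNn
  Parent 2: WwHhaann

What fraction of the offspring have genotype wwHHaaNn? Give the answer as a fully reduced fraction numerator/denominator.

wwHHAaNn gametes: wHAN×4, wHAn×4, wHaN×4, wHan×4
WwHhaann gametes: WHan×4, Whan×4, wHan×4, whan×4
wwHHAaNn×WwHhaann grid (16·16=256): WwHHAaNn=16 WwHHAann=16 WwHHaaNn=16 WwHHaann=16 WwHhAaNn=16 WwHhAann=16 WwHhaaNn=16 WwHhaann=16 wwHHAaNn=16 wwHHAann=16 wwHHaaNn=16 wwHHaann=16 wwHhAaNn=16 wwHhAann=16 wwHhaaNn=16 wwHhaann=16
wwHHaaNn hits 16/256; gcd=16; 16÷16/256÷16 = 1/16

P(wwHHaaNn) = 1/16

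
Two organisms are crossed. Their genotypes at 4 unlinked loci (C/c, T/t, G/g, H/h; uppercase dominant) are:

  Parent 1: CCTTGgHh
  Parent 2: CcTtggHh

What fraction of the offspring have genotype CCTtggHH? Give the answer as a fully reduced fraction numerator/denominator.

P(CCTtggHH) = 1/32

CCTTGgHh gametes: CTGH×4, CTGh×4, CTgH×4, CTgh×4
CcTtggHh gametes: CTgH×2, CTgh×2, CtgH×2, Ctgh×2, cTgH×2, cTgh×2, ctgH×2, ctgh×2
CCTTGgHh×CcTtggHh grid (16·16=256): CCTTGgHH=8 CCTTGgHh=16 CCTTGghh=8 CCTTggHH=8 CCTTggHh=16 CCTTgghh=8 CCTtGgHH=8 CCTtGgHh=16 CCTtGghh=8 CCTtggHH=8 CCTtggHh=16 CCTtgghh=8 CcTTGgHH=8 CcTTGgHh=16 CcTTGghh=8 CcTTggHH=8 CcTTggHh=16 CcTTgghh=8 CcTtGgHH=8 CcTtGgHh=16 CcTtGghh=8 CcTtggHH=8 CcTtggHh=16 CcTtgghh=8
CCTtggHH hits 8/256; gcd=8; 8÷8/256÷8 = 1/32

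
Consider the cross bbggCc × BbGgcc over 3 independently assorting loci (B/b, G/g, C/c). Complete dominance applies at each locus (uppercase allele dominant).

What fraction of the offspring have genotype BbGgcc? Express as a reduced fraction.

P(BbGgcc) = 1/8

bbggCc gametes: bgC×4, bgc×4
BbGgcc gametes: BGc×2, Bgc×2, bGc×2, bgc×2
bbggCc×BbGgcc grid (8·8=64): BbGgCc=8 BbGgcc=8 BbggCc=8 Bbggcc=8 bbGgCc=8 bbGgcc=8 bbggCc=8 bbggcc=8
BbGgcc hits 8/64; gcd=8; 8÷8/64÷8 = 1/8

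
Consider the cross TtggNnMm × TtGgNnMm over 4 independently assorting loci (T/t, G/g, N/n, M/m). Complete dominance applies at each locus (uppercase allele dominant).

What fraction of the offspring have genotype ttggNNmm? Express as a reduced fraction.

P(ttggNNmm) = 1/128

TtggNnMm gametes: TgNM×2, TgNm×2, TgnM×2, Tgnm×2, tgNM×2, tgNm×2, tgnM×2, tgnm×2
TtGgNnMm gametes: TGNM×1, TGNm×1, TGnM×1, TGnm×1, TgNM×1, TgNm×1, TgnM×1, Tgnm×1, tGNM×1, tGNm×1, tGnM×1, tGnm×1, tgNM×1, tgNm×1, tgnM×1, tgnm×1
TtggNnMm×TtGgNnMm grid (16·16=256): TTGgNNMM=2 TTGgNNMm=4 TTGgNNmm=2 TTGgNnMM=4 TTGgNnMm=8 TTGgNnmm=4 TTGgnnMM=2 TTGgnnMm=4 TTGgnnmm=2 TTggNNMM=2 TTggNNMm=4 TTggNNmm=2 TTggNnMM=4 TTggNnMm=8 TTggNnmm=4 TTggnnMM=2 TTggnnMm=4 TTggnnmm=2 TtGgNNMM=4 TtGgNNMm=8 TtGgNNmm=4 TtGgNnMM=8 TtGgNnMm=16 TtGgNnmm=8 TtGgnnMM=4 TtGgnnMm=8 TtGgnnmm=4 TtggNNMM=4 TtggNNMm=8 TtggNNmm=4 TtggNnMM=8 TtggNnMm=16 TtggNnmm=8 TtggnnMM=4 TtggnnMm=8 Ttggnnmm=4 ttGgNNMM=2 ttGgNNMm=4 ttGgNNmm=2 ttGgNnMM=4 ttGgNnMm=8 ttGgNnmm=4 ttGgnnMM=2 ttGgnnMm=4 ttGgnnmm=2 ttggNNMM=2 ttggNNMm=4 ttggNNmm=2 ttggNnMM=4 ttggNnMm=8 ttggNnmm=4 ttggnnMM=2 ttggnnMm=4 ttggnnmm=2
ttggNNmm hits 2/256; gcd=2; 2÷2/256÷2 = 1/128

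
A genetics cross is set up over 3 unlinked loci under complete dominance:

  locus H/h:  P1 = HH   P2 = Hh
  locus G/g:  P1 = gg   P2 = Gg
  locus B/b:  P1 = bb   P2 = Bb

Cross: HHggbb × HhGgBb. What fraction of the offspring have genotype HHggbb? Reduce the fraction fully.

P(HHggbb) = 1/8

HHggbb gametes: Hgb×8
HhGgBb gametes: HGB×1, HGb×1, HgB×1, Hgb×1, hGB×1, hGb×1, hgB×1, hgb×1
HHggbb×HhGgBb grid (8·8=64): HHGgBb=8 HHGgbb=8 HHggBb=8 HHggbb=8 HhGgBb=8 HhGgbb=8 HhggBb=8 Hhggbb=8
HHggbb hits 8/64; gcd=8; 8÷8/64÷8 = 1/8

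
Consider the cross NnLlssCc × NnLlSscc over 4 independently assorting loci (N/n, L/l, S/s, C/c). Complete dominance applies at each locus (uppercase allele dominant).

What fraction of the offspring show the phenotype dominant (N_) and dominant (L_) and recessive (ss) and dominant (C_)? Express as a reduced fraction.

NnLlssCc gametes: NLsC×2, NLsc×2, NlsC×2, Nlsc×2, nLsC×2, nLsc×2, nlsC×2, nlsc×2
NnLlSscc gametes: NLSc×2, NLsc×2, NlSc×2, Nlsc×2, nLSc×2, nLsc×2, nlSc×2, nlsc×2
NnLlssCc×NnLlSscc grid (16·16=256): NNLLSsCc=4 NNLLSscc=4 NNLLssCc=4 NNLLsscc=4 NNLlSsCc=8 NNLlSscc=8 NNLlssCc=8 NNLlsscc=8 NNllSsCc=4 NNllSscc=4 NNllssCc=4 NNllsscc=4 NnLLSsCc=8 NnLLSscc=8 NnLLssCc=8 NnLLsscc=8 NnLlSsCc=16 NnLlSscc=16 NnLlssCc=16 NnLlsscc=16 NnllSsCc=8 NnllSscc=8 NnllssCc=8 Nnllsscc=8 nnLLSsCc=4 nnLLSscc=4 nnLLssCc=4 nnLLsscc=4 nnLlSsCc=8 nnLlSscc=8 nnLlssCc=8 nnLlsscc=8 nnllSsCc=4 nnllSscc=4 nnllssCc=4 nnllsscc=4
N_ L_ ss C_ hits 36/256; gcd=4; 36÷4/256÷4 = 9/64

P(N_ L_ ss C_) = 9/64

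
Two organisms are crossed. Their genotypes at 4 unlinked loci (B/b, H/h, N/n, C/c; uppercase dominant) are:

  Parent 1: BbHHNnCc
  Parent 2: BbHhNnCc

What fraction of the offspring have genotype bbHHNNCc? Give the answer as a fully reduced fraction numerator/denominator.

P(bbHHNNCc) = 1/64

BbHHNnCc gametes: BHNC×2, BHNc×2, BHnC×2, BHnc×2, bHNC×2, bHNc×2, bHnC×2, bHnc×2
BbHhNnCc gametes: BHNC×1, BHNc×1, BHnC×1, BHnc×1, BhNC×1, BhNc×1, BhnC×1, Bhnc×1, bHNC×1, bHNc×1, bHnC×1, bHnc×1, bhNC×1, bhNc×1, bhnC×1, bhnc×1
BbHHNnCc×BbHhNnCc grid (16·16=256): BBHHNNCC=2 BBHHNNCc=4 BBHHNNcc=2 BBHHNnCC=4 BBHHNnCc=8 BBHHNncc=4 BBHHnnCC=2 BBHHnnCc=4 BBHHnncc=2 BBHhNNCC=2 BBHhNNCc=4 BBHhNNcc=2 BBHhNnCC=4 BBHhNnCc=8 BBHhNncc=4 BBHhnnCC=2 BBHhnnCc=4 BBHhnncc=2 BbHHNNCC=4 BbHHNNCc=8 BbHHNNcc=4 BbHHNnCC=8 BbHHNnCc=16 BbHHNncc=8 BbHHnnCC=4 BbHHnnCc=8 BbHHnncc=4 BbHhNNCC=4 BbHhNNCc=8 BbHhNNcc=4 BbHhNnCC=8 BbHhNnCc=16 BbHhNncc=8 BbHhnnCC=4 BbHhnnCc=8 BbHhnncc=4 bbHHNNCC=2 bbHHNNCc=4 bbHHNNcc=2 bbHHNnCC=4 bbHHNnCc=8 bbHHNncc=4 bbHHnnCC=2 bbHHnnCc=4 bbHHnncc=2 bbHhNNCC=2 bbHhNNCc=4 bbHhNNcc=2 bbHhNnCC=4 bbHhNnCc=8 bbHhNncc=4 bbHhnnCC=2 bbHhnnCc=4 bbHhnncc=2
bbHHNNCc hits 4/256; gcd=4; 4÷4/256÷4 = 1/64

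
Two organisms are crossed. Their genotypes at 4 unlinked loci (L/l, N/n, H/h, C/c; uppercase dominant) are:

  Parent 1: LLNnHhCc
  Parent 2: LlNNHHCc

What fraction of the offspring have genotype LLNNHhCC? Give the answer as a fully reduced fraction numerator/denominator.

LLNnHhCc gametes: LNHC×2, LNHc×2, LNhC×2, LNhc×2, LnHC×2, LnHc×2, LnhC×2, Lnhc×2
LlNNHHCc gametes: LNHC×4, LNHc×4, lNHC×4, lNHc×4
LLNnHhCc×LlNNHHCc grid (16·16=256): LLNNHHCC=8 LLNNHHCc=16 LLNNHHcc=8 LLNNHhCC=8 LLNNHhCc=16 LLNNHhcc=8 LLNnHHCC=8 LLNnHHCc=16 LLNnHHcc=8 LLNnHhCC=8 LLNnHhCc=16 LLNnHhcc=8 LlNNHHCC=8 LlNNHHCc=16 LlNNHHcc=8 LlNNHhCC=8 LlNNHhCc=16 LlNNHhcc=8 LlNnHHCC=8 LlNnHHCc=16 LlNnHHcc=8 LlNnHhCC=8 LlNnHhCc=16 LlNnHhcc=8
LLNNHhCC hits 8/256; gcd=8; 8÷8/256÷8 = 1/32

P(LLNNHhCC) = 1/32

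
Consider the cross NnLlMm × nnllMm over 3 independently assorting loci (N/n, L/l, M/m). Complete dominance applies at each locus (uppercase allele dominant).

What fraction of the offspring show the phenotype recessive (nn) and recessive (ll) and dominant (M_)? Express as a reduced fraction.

P(nn ll M_) = 3/16

NnLlMm gametes: NLM×1, NLm×1, NlM×1, Nlm×1, nLM×1, nLm×1, nlM×1, nlm×1
nnllMm gametes: nlM×4, nlm×4
NnLlMm×nnllMm grid (8·8=64): NnLlMM=4 NnLlMm=8 NnLlmm=4 NnllMM=4 NnllMm=8 Nnllmm=4 nnLlMM=4 nnLlMm=8 nnLlmm=4 nnllMM=4 nnllMm=8 nnllmm=4
nn ll M_ hits 12/64; gcd=4; 12÷4/64÷4 = 3/16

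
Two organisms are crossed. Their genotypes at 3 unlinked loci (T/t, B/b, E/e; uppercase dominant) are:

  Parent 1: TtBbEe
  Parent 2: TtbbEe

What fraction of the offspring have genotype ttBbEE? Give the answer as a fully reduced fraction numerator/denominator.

TtBbEe gametes: TBE×1, TBe×1, TbE×1, Tbe×1, tBE×1, tBe×1, tbE×1, tbe×1
TtbbEe gametes: TbE×2, Tbe×2, tbE×2, tbe×2
TtBbEe×TtbbEe grid (8·8=64): TTBbEE=2 TTBbEe=4 TTBbee=2 TTbbEE=2 TTbbEe=4 TTbbee=2 TtBbEE=4 TtBbEe=8 TtBbee=4 TtbbEE=4 TtbbEe=8 Ttbbee=4 ttBbEE=2 ttBbEe=4 ttBbee=2 ttbbEE=2 ttbbEe=4 ttbbee=2
ttBbEE hits 2/64; gcd=2; 2÷2/64÷2 = 1/32

P(ttBbEE) = 1/32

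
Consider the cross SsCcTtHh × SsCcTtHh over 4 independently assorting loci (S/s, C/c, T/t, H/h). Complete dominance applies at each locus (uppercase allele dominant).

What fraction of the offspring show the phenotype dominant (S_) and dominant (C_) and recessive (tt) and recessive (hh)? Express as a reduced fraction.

SsCcTtHh gametes: SCTH×1, SCTh×1, SCtH×1, SCth×1, ScTH×1, ScTh×1, SctH×1, Scth×1, sCTH×1, sCTh×1, sCtH×1, sCth×1, scTH×1, scTh×1, sctH×1, scth×1
SsCcTtHh gametes: SCTH×1, SCTh×1, SCtH×1, SCth×1, ScTH×1, ScTh×1, SctH×1, Scth×1, sCTH×1, sCTh×1, sCtH×1, sCth×1, scTH×1, scTh×1, sctH×1, scth×1
SsCcTtHh×SsCcTtHh grid (16·16=256): SSCCTTHH=1 SSCCTTHh=2 SSCCTThh=1 SSCCTtHH=2 SSCCTtHh=4 SSCCTthh=2 SSCCttHH=1 SSCCttHh=2 SSCCtthh=1 SSCcTTHH=2 SSCcTTHh=4 SSCcTThh=2 SSCcTtHH=4 SSCcTtHh=8 SSCcTthh=4 SSCcttHH=2 SSCcttHh=4 SSCctthh=2 SSccTTHH=1 SSccTTHh=2 SSccTThh=1 SSccTtHH=2 SSccTtHh=4 SSccTthh=2 SSccttHH=1 SSccttHh=2 SScctthh=1 SsCCTTHH=2 SsCCTTHh=4 SsCCTThh=2 SsCCTtHH=4 SsCCTtHh=8 SsCCTthh=4 SsCCttHH=2 SsCCttHh=4 SsCCtthh=2 SsCcTTHH=4 SsCcTTHh=8 SsCcTThh=4 SsCcTtHH=8 SsCcTtHh=16 SsCcTthh=8 SsCcttHH=4 SsCcttHh=8 SsCctthh=4 SsccTTHH=2 SsccTTHh=4 SsccTThh=2 SsccTtHH=4 SsccTtHh=8 SsccTthh=4 SsccttHH=2 SsccttHh=4 Sscctthh=2 ssCCTTHH=1 ssCCTTHh=2 ssCCTThh=1 ssCCTtHH=2 ssCCTtHh=4 ssCCTthh=2 ssCCttHH=1 ssCCttHh=2 ssCCtthh=1 ssCcTTHH=2 ssCcTTHh=4 ssCcTThh=2 ssCcTtHH=4 ssCcTtHh=8 ssCcTthh=4 ssCcttHH=2 ssCcttHh=4 ssCctthh=2 ssccTTHH=1 ssccTTHh=2 ssccTThh=1 ssccTtHH=2 ssccTtHh=4 ssccTthh=2 ssccttHH=1 ssccttHh=2 sscctthh=1
S_ C_ tt hh hits 9/256; gcd=1; 9÷1/256÷1 = 9/256

P(S_ C_ tt hh) = 9/256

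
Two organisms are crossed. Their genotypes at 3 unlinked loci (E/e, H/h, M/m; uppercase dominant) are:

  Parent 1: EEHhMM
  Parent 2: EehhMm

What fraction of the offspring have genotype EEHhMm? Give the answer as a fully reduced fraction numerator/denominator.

P(EEHhMm) = 1/8

EEHhMM gametes: EHM×4, EhM×4
EehhMm gametes: EhM×2, Ehm×2, ehM×2, ehm×2
EEHhMM×EehhMm grid (8·8=64): EEHhMM=8 EEHhMm=8 EEhhMM=8 EEhhMm=8 EeHhMM=8 EeHhMm=8 EehhMM=8 EehhMm=8
EEHhMm hits 8/64; gcd=8; 8÷8/64÷8 = 1/8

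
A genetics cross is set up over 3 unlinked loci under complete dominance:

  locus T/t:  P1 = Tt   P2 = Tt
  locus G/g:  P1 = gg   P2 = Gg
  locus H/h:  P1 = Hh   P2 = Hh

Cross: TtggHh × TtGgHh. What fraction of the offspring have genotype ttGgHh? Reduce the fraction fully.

P(ttGgHh) = 1/16

TtggHh gametes: TgH×2, Tgh×2, tgH×2, tgh×2
TtGgHh gametes: TGH×1, TGh×1, TgH×1, Tgh×1, tGH×1, tGh×1, tgH×1, tgh×1
TtggHh×TtGgHh grid (8·8=64): TTGgHH=2 TTGgHh=4 TTGghh=2 TTggHH=2 TTggHh=4 TTgghh=2 TtGgHH=4 TtGgHh=8 TtGghh=4 TtggHH=4 TtggHh=8 Ttgghh=4 ttGgHH=2 ttGgHh=4 ttGghh=2 ttggHH=2 ttggHh=4 ttgghh=2
ttGgHh hits 4/64; gcd=4; 4÷4/64÷4 = 1/16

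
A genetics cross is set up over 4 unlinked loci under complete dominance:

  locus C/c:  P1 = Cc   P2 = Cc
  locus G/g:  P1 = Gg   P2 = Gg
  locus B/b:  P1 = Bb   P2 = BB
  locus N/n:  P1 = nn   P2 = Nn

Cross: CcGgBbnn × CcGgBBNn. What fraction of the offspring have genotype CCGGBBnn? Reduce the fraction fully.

P(CCGGBBnn) = 1/64

CcGgBbnn gametes: CGBn×2, CGbn×2, CgBn×2, Cgbn×2, cGBn×2, cGbn×2, cgBn×2, cgbn×2
CcGgBBNn gametes: CGBN×2, CGBn×2, CgBN×2, CgBn×2, cGBN×2, cGBn×2, cgBN×2, cgBn×2
CcGgBbnn×CcGgBBNn grid (16·16=256): CCGGBBNn=4 CCGGBBnn=4 CCGGBbNn=4 CCGGBbnn=4 CCGgBBNn=8 CCGgBBnn=8 CCGgBbNn=8 CCGgBbnn=8 CCggBBNn=4 CCggBBnn=4 CCggBbNn=4 CCggBbnn=4 CcGGBBNn=8 CcGGBBnn=8 CcGGBbNn=8 CcGGBbnn=8 CcGgBBNn=16 CcGgBBnn=16 CcGgBbNn=16 CcGgBbnn=16 CcggBBNn=8 CcggBBnn=8 CcggBbNn=8 CcggBbnn=8 ccGGBBNn=4 ccGGBBnn=4 ccGGBbNn=4 ccGGBbnn=4 ccGgBBNn=8 ccGgBBnn=8 ccGgBbNn=8 ccGgBbnn=8 ccggBBNn=4 ccggBBnn=4 ccggBbNn=4 ccggBbnn=4
CCGGBBnn hits 4/256; gcd=4; 4÷4/256÷4 = 1/64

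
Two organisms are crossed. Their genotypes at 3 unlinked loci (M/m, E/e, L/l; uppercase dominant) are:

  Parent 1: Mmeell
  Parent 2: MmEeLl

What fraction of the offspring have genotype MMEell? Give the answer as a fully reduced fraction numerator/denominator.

Mmeell gametes: Mel×4, mel×4
MmEeLl gametes: MEL×1, MEl×1, MeL×1, Mel×1, mEL×1, mEl×1, meL×1, mel×1
Mmeell×MmEeLl grid (8·8=64): MMEeLl=4 MMEell=4 MMeeLl=4 MMeell=4 MmEeLl=8 MmEell=8 MmeeLl=8 Mmeell=8 mmEeLl=4 mmEell=4 mmeeLl=4 mmeell=4
MMEell hits 4/64; gcd=4; 4÷4/64÷4 = 1/16

P(MMEell) = 1/16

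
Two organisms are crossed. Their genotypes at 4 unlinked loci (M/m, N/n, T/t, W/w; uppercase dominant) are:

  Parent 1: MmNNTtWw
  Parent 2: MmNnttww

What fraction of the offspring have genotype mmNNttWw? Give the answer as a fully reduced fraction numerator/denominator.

MmNNTtWw gametes: MNTW×2, MNTw×2, MNtW×2, MNtw×2, mNTW×2, mNTw×2, mNtW×2, mNtw×2
MmNnttww gametes: MNtw×4, Mntw×4, mNtw×4, mntw×4
MmNNTtWw×MmNnttww grid (16·16=256): MMNNTtWw=8 MMNNTtww=8 MMNNttWw=8 MMNNttww=8 MMNnTtWw=8 MMNnTtww=8 MMNnttWw=8 MMNnttww=8 MmNNTtWw=16 MmNNTtww=16 MmNNttWw=16 MmNNttww=16 MmNnTtWw=16 MmNnTtww=16 MmNnttWw=16 MmNnttww=16 mmNNTtWw=8 mmNNTtww=8 mmNNttWw=8 mmNNttww=8 mmNnTtWw=8 mmNnTtww=8 mmNnttWw=8 mmNnttww=8
mmNNttWw hits 8/256; gcd=8; 8÷8/256÷8 = 1/32

P(mmNNttWw) = 1/32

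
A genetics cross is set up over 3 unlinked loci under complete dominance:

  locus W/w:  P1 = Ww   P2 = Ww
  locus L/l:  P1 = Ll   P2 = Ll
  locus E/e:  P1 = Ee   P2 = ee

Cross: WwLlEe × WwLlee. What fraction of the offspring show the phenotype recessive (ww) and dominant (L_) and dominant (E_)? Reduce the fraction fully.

WwLlEe gametes: WLE×1, WLe×1, WlE×1, Wle×1, wLE×1, wLe×1, wlE×1, wle×1
WwLlee gametes: WLe×2, Wle×2, wLe×2, wle×2
WwLlEe×WwLlee grid (8·8=64): WWLLEe=2 WWLLee=2 WWLlEe=4 WWLlee=4 WWllEe=2 WWllee=2 WwLLEe=4 WwLLee=4 WwLlEe=8 WwLlee=8 WwllEe=4 Wwllee=4 wwLLEe=2 wwLLee=2 wwLlEe=4 wwLlee=4 wwllEe=2 wwllee=2
ww L_ E_ hits 6/64; gcd=2; 6÷2/64÷2 = 3/32

P(ww L_ E_) = 3/32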